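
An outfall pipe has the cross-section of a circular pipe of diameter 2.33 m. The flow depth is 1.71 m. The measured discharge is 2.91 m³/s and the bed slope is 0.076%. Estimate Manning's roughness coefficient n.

For a circular section of diameter D = 2.33 m at depth y = 1.71 m, the central angle is θ = 2 arccos(1 − 2y/D) = 4.115 rad. Then A = (D²/8)(θ − sin θ) = 3.354 m² and P = Dθ/2 = 4.794 m.
Hydraulic radius R = A/P = 3.354/4.794 = 0.6996 m.
Rearranging Manning's equation: n = (1/Q) A R^(2/3) S^(1/2) = (1/2.91) × 3.354 × 0.6996^(2/3) × √0.00076 = 0.025.

n = 0.025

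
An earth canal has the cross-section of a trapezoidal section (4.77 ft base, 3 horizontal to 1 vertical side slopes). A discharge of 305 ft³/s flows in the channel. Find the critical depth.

At critical depth, Q² T / (g A³) = 1, i.e. A³/T = Q²/g = 305²/32.2 = 2889.
At y = 2.12 ft: A³/T = 751.1 — short.
At y = 3.2 ft: A³/T = 4057 — over.
At y = 2.95 ft: A³/T = 2887 — ≈ 2889.

y_c = 2.95 ft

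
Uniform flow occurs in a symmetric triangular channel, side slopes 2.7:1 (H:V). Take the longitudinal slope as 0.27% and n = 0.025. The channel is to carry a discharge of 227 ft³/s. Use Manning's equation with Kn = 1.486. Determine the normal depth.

y_n = 4.17 ft

Manning's equation rearranged: A R^(2/3) = nQ / (1.486·√S) = 0.025 × 227 / (1.486 × √0.0027) = 73.5.
Trying y = 4.71 ft: A R^(2/3) = 101.6 — over.
Trying y = 4.17 ft: A R^(2/3) = 73.41 — matches.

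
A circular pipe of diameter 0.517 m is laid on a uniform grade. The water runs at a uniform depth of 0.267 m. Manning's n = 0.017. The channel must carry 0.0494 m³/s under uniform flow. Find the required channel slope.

S = 0.000878

For a circular section of diameter D = 0.517 m at depth y = 0.267 m, the central angle is θ = 2 arccos(1 − 2y/D) = 3.207 rad. Then A = (D²/8)(θ − sin θ) = 0.1094 m² and P = Dθ/2 = 0.8291 m.
Hydraulic radius R = A/P = 0.1094/0.8291 = 0.1319 m.
From Manning's equation, S = [nQ / (1 A R^(2/3))]² = [0.017 × 0.0494 / (1 × 0.1094 × 0.1319^(2/3))]² = 0.000878.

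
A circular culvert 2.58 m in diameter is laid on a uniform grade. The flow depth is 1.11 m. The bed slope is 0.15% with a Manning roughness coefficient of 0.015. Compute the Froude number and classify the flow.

For a circular section of diameter D = 2.58 m at depth y = 1.11 m, the central angle is θ = 2 arccos(1 − 2y/D) = 2.862 rad. Then A = (D²/8)(θ − sin θ) = 2.151 m² and P = Dθ/2 = 3.691 m.
Hydraulic radius R = A/P = 2.151/3.691 = 0.5827 m.
V = (1/n) R^(2/3) √S = (1/0.015) × 0.5827^(2/3) × √0.0015 = 1.801 m/s. Hydraulic depth D_h = A/T = 2.151/2.555 = 0.842 m.
Froude number Fr = V/√(g·D_h) = 1.801/√(9.81×0.842) = 0.627, which is less than 1, so the flow is subcritical.

subcritical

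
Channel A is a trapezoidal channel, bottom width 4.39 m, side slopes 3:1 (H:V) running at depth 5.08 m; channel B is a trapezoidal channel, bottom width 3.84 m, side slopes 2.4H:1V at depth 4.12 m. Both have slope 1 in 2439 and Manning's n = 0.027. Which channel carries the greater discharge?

Channel A: With bottom width b = 4.39 m and side slope z = 3: A = (b + zy)y = (4.39 + 3×5.08)×5.08 = 99.72 m²; P = b + 2y√(1+z²) = 4.39 + 2×5.08×3.162 = 36.52 m. Hydraulic radius R = A/P = 99.72/36.52 = 2.731 m. Q_A = (1/0.027)·99.72·2.731^(2/3)·√0.00041 = 146.1 m³/s.
Channel B: With bottom width b = 3.84 m and side slope z = 2.4: A = (b + zy)y = (3.84 + 2.4×4.12)×4.12 = 56.56 m²; P = b + 2y√(1+z²) = 3.84 + 2×4.12×2.6 = 25.26 m. Hydraulic radius R = A/P = 56.56/25.26 = 2.239 m. Q_B = (1/0.027)·56.56·2.239^(2/3)·√0.00041 = 72.59 m³/s.
Q_A = 146.1 m³/s vs Q_B = 72.59 m³/s, so channel A carries more.

channel A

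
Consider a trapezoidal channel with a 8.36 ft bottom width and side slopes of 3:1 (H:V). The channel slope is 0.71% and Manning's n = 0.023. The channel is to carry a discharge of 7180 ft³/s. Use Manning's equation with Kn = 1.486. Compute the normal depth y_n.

Manning's equation rearranged: A R^(2/3) = nQ / (1.486·√S) = 0.023 × 7180 / (1.486 × √0.0071) = 1319.
Try y = 13.1 ft: A R^(2/3) = 2251 — too large.
Try y = 8.49 ft: A R^(2/3) = 797.7 — too small.
Try y = 10.5 ft: A R^(2/3) = 1319 — matches.

y_n = 10.5 ft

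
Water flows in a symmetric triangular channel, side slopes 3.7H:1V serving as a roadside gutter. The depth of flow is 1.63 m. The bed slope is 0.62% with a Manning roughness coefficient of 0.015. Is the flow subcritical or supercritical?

supercritical

For a triangular section with side slope z = 3.7: A = zy² = 3.7×1.63² = 9.831 m²; P = 2y√(1+z²) = 2×1.63×3.833 = 12.49 m.
Hydraulic radius R = A/P = 9.831/12.49 = 0.7868 m.
V = (1/n) R^(2/3) √S = (1/0.015) × 0.7868^(2/3) × √0.0062 = 4.474 m/s. Hydraulic depth D_h = A/T = 9.831/12.06 = 0.815 m.
Froude number Fr = V/√(g·D_h) = 4.474/√(9.81×0.815) = 1.58, which is greater than 1, so the flow is supercritical.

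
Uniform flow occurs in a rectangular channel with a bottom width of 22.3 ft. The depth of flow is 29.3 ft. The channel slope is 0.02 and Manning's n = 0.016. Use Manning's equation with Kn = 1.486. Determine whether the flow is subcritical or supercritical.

Flow area A = b·y = 22.3 × 29.3 = 653.4 ft². Wetted perimeter P = b + 2y = 22.3 + 2×29.3 = 80.9 ft.
Hydraulic radius R = A/P = 653.4/80.9 = 8.077 ft.
V = (1.486/n) R^(2/3) √S = (1.486/0.016) × 8.077^(2/3) × √0.02 = 52.87 ft/s. Hydraulic depth D_h = A/T = 653.4/22.3 = 29.3 ft.
Froude number Fr = V/√(g·D_h) = 52.87/√(32.2×29.3) = 1.72, which is greater than 1, so the flow is supercritical.

supercritical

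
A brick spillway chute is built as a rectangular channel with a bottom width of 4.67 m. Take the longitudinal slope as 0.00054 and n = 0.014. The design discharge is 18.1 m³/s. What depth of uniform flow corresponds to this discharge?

Manning's equation rearranged: A R^(2/3) = nQ / (1·√S) = 0.014 × 18.1 / (√0.00054) = 10.9.
At y = 2.76 m: A R^(2/3) = 15.08 — too large.
At y = 1.47 m: A R^(2/3) = 6.409 — too small.
At y = 2.16 m: A R^(2/3) = 10.89 — matches.

y_n = 2.16 m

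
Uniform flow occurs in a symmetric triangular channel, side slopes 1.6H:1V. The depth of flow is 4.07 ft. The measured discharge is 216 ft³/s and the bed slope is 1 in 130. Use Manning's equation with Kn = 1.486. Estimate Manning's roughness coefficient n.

n = 0.023

For a triangular section with side slope z = 1.6: A = zy² = 1.6×4.07² = 26.5 ft²; P = 2y√(1+z²) = 2×4.07×1.887 = 15.36 ft.
Hydraulic radius R = A/P = 26.5/15.36 = 1.726 ft.
Rearranging Manning's equation: n = (1.486/Q) A R^(2/3) S^(1/2) = (1.486/216) × 26.5 × 1.726^(2/3) × √0.007692 = 0.023.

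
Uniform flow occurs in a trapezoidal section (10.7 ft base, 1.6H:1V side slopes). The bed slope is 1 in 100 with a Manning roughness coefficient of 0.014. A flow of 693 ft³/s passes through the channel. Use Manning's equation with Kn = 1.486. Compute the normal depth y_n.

Manning's equation rearranged: A R^(2/3) = nQ / (1.486·√S) = 0.014 × 693 / (1.486 × √0.01) = 65.29.
Trying y = 3.45 ft: A R^(2/3) = 99.17 — over.
Trying y = 2.75 ft: A R^(2/3) = 65.26 — close enough.

y_n = 2.75 ft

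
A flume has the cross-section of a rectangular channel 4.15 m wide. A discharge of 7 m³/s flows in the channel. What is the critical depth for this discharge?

y_c = 0.662 m

For a rectangular channel, critical depth y_c = (q²/g)^(1/3) where q = Q/b = 7/4.15 = 1.687 m²/s.
So y_c = (1.687²/9.81)^(1/3) = 0.662 m.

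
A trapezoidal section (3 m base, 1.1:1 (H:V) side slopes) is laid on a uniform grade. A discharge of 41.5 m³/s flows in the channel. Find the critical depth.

At critical depth, Q² T / (g A³) = 1, i.e. A³/T = Q²/g = 41.5²/9.81 = 175.6.
At y = 1.56 m: A³/T = 61.91 — too small.
At y = 2.33 m: A³/T = 268 — too large.
At y = 2.08 m: A³/T = 175.6 — matches.

y_c = 2.08 m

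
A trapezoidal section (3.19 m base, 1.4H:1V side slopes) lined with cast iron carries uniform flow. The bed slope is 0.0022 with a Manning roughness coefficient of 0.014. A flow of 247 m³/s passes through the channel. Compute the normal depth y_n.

Manning's equation rearranged: A R^(2/3) = nQ / (1·√S) = 0.014 × 247 / (√0.0022) = 73.72.
Try y = 5.14 m: A R^(2/3) = 99.83 — over.
Try y = 3.9 m: A R^(2/3) = 54.1 — short.
Try y = 4.49 m: A R^(2/3) = 73.76 — close enough.

y_n = 4.49 m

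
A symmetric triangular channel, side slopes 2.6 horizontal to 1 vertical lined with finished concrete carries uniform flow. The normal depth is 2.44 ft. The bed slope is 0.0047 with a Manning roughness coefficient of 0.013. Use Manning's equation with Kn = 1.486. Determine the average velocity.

V = 8.55 ft/s

For a triangular section with side slope z = 2.6: A = zy² = 2.6×2.44² = 15.48 ft²; P = 2y√(1+z²) = 2×2.44×2.786 = 13.59 ft.
Hydraulic radius R = A/P = 15.48/13.59 = 1.139 ft.
From Manning's equation, V = (1.486/n) R^(2/3) S^(1/2) = (1.486/0.013) × 1.139^(2/3) × 0.0047^(1/2) = 8.55 ft/s.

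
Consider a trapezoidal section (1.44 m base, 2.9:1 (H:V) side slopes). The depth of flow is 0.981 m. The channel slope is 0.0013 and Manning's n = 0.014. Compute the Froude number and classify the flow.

subcritical

With bottom width b = 1.44 m and side slope z = 2.9: A = (b + zy)y = (1.44 + 2.9×0.981)×0.981 = 4.203 m²; P = b + 2y√(1+z²) = 1.44 + 2×0.981×3.068 = 7.459 m.
Hydraulic radius R = A/P = 4.203/7.459 = 0.5636 m.
V = (1/n) R^(2/3) √S = (1/0.014) × 0.5636^(2/3) × √0.0013 = 1.757 m/s. Hydraulic depth D_h = A/T = 4.203/7.13 = 0.5896 m.
Froude number Fr = V/√(g·D_h) = 1.757/√(9.81×0.5896) = 0.731, which is less than 1, so the flow is subcritical.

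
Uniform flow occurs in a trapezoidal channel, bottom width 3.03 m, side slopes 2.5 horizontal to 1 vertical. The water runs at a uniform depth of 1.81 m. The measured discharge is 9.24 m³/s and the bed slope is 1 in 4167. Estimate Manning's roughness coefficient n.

n = 0.024

With bottom width b = 3.03 m and side slope z = 2.5: A = (b + zy)y = (3.03 + 2.5×1.81)×1.81 = 13.67 m²; P = b + 2y√(1+z²) = 3.03 + 2×1.81×2.693 = 12.78 m.
Hydraulic radius R = A/P = 13.67/12.78 = 1.07 m.
Rearranging Manning's equation: n = (1/Q) A R^(2/3) S^(1/2) = (1/9.24) × 13.67 × 1.07^(2/3) × √0.00024 = 0.024.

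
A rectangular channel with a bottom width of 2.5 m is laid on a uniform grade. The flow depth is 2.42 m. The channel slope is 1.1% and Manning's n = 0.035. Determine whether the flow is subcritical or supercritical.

Flow area A = b·y = 2.5 × 2.42 = 6.05 m². Wetted perimeter P = b + 2y = 2.5 + 2×2.42 = 7.34 m.
Hydraulic radius R = A/P = 6.05/7.34 = 0.8243 m.
V = (1/n) R^(2/3) √S = (1/0.035) × 0.8243^(2/3) × √0.011 = 2.634 m/s. Hydraulic depth D_h = A/T = 6.05/2.5 = 2.42 m.
Froude number Fr = V/√(g·D_h) = 2.634/√(9.81×2.42) = 0.541, which is less than 1, so the flow is subcritical.

subcritical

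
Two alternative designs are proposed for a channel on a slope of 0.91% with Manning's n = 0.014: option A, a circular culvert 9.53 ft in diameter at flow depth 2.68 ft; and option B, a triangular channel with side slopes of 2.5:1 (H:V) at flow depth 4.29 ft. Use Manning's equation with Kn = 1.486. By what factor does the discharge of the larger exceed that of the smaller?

3.31

Channel A: For a circular section of diameter D = 9.53 ft at depth y = 2.68 ft, the central angle is θ = 2 arccos(1 − 2y/D) = 2.236 rad. Then A = (D²/8)(θ − sin θ) = 16.45 ft² and P = Dθ/2 = 10.65 ft. Hydraulic radius R = A/P = 16.45/10.65 = 1.544 ft. Q_A = (1.486/0.014)·16.45·1.544^(2/3)·√0.0091 = 222.5 ft³/s.
Channel B: For a triangular section with side slope z = 2.5: A = zy² = 2.5×4.29² = 46.01 ft²; P = 2y√(1+z²) = 2×4.29×2.693 = 23.1 ft. Hydraulic radius R = A/P = 46.01/23.1 = 1.992 ft. Q_B = (1.486/0.014)·46.01·1.992^(2/3)·√0.0091 = 737.4 ft³/s.
The larger discharge is 737.4 ft³/s and the smaller is 222.5 ft³/s; the ratio is 3.31.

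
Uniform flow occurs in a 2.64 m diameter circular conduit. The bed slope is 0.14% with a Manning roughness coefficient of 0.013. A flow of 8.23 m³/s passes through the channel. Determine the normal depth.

Manning's equation rearranged: A R^(2/3) = nQ / (1·√S) = 0.013 × 8.23 / (√0.0014) = 2.859.
Trying y = 1.88 m: A R^(2/3) = 3.552 — high.
Trying y = 1.61 m: A R^(2/3) = 2.858 — ≈ 2.859.

y_n = 1.61 m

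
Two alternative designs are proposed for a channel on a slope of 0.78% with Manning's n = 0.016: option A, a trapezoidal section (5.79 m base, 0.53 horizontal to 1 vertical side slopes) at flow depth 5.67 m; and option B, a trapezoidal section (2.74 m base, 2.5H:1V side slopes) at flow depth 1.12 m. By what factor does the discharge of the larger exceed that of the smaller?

Channel A: With bottom width b = 5.79 m and side slope z = 0.53: A = (b + zy)y = (5.79 + 0.53×5.67)×5.67 = 49.87 m²; P = b + 2y√(1+z²) = 5.79 + 2×5.67×1.132 = 18.62 m. Hydraulic radius R = A/P = 49.87/18.62 = 2.678 m. Q_A = (1/0.016)·49.87·2.678^(2/3)·√0.0078 = 530.8 m³/s.
Channel B: With bottom width b = 2.74 m and side slope z = 2.5: A = (b + zy)y = (2.74 + 2.5×1.12)×1.12 = 6.205 m²; P = b + 2y√(1+z²) = 2.74 + 2×1.12×2.693 = 8.771 m. Hydraulic radius R = A/P = 6.205/8.771 = 0.7074 m. Q_B = (1/0.016)·6.205·0.7074^(2/3)·√0.0078 = 27.19 m³/s.
The larger discharge is 530.8 m³/s and the smaller is 27.19 m³/s; the ratio is 19.5.

19.5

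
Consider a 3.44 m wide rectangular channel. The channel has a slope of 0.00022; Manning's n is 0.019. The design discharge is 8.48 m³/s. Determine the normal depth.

y_n = 2.98 m

Manning's equation rearranged: A R^(2/3) = nQ / (1·√S) = 0.019 × 8.48 / (√0.00022) = 10.86.
At y = 3.37 m: A R^(2/3) = 12.64 — over.
At y = 2.98 m: A R^(2/3) = 10.86 — close enough.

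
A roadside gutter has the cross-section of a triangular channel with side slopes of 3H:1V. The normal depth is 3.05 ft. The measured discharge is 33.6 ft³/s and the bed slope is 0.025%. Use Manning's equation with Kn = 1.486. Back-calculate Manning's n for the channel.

n = 0.025

For a triangular section with side slope z = 3: A = zy² = 3×3.05² = 27.91 ft²; P = 2y√(1+z²) = 2×3.05×3.162 = 19.29 ft.
Hydraulic radius R = A/P = 27.91/19.29 = 1.447 ft.
Rearranging Manning's equation: n = (1.486/Q) A R^(2/3) S^(1/2) = (1.486/33.6) × 27.91 × 1.447^(2/3) × √0.00025 = 0.025.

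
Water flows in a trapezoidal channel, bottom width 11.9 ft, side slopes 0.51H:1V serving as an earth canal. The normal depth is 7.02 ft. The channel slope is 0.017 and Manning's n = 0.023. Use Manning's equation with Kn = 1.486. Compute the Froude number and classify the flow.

With bottom width b = 11.9 ft and side slope z = 0.51: A = (b + zy)y = (11.9 + 0.51×7.02)×7.02 = 108.7 ft²; P = b + 2y√(1+z²) = 11.9 + 2×7.02×1.123 = 27.66 ft.
Hydraulic radius R = A/P = 108.7/27.66 = 3.929 ft.
V = (1.486/n) R^(2/3) √S = (1.486/0.023) × 3.929^(2/3) × √0.017 = 20.97 ft/s. Hydraulic depth D_h = A/T = 108.7/19.06 = 5.701 ft.
Froude number Fr = V/√(g·D_h) = 20.97/√(32.2×5.701) = 1.55, which is greater than 1, so the flow is supercritical.

supercritical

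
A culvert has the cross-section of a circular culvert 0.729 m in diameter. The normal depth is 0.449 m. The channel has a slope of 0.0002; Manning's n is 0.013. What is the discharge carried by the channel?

For a circular section of diameter D = 0.729 m at depth y = 0.449 m, the central angle is θ = 2 arccos(1 − 2y/D) = 3.609 rad. Then A = (D²/8)(θ − sin θ) = 0.2697 m² and P = Dθ/2 = 1.316 m.
Hydraulic radius R = A/P = 0.2697/1.316 = 0.205 m.
Manning's equation: Q = (1/n) A R^(2/3) S^(1/2) = (1/0.013) × 0.2697 × 0.205^(2/3) × 0.0002^(1/2) = 0.102 m³/s.

Q = 0.102 m³/s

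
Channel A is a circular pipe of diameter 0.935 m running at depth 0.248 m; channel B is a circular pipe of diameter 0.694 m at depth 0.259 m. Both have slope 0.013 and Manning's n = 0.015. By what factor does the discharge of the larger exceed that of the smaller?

Channel A: For a circular section of diameter D = 0.935 m at depth y = 0.248 m, the central angle is θ = 2 arccos(1 − 2y/D) = 2.164 rad. Then A = (D²/8)(θ − sin θ) = 0.1459 m² and P = Dθ/2 = 1.012 m. Hydraulic radius R = A/P = 0.1459/1.012 = 0.1442 m. Q_A = (1/0.015)·0.1459·0.1442^(2/3)·√0.013 = 0.3049 m³/s.
Channel B: For a circular section of diameter D = 0.694 m at depth y = 0.259 m, the central angle is θ = 2 arccos(1 − 2y/D) = 2.629 rad. Then A = (D²/8)(θ − sin θ) = 0.1287 m² and P = Dθ/2 = 0.9122 m. Hydraulic radius R = A/P = 0.1287/0.9122 = 0.1411 m. Q_B = (1/0.015)·0.1287·0.1411^(2/3)·√0.013 = 0.2652 m³/s.
The larger discharge is 0.3049 m³/s and the smaller is 0.2652 m³/s; the ratio is 1.15.

1.15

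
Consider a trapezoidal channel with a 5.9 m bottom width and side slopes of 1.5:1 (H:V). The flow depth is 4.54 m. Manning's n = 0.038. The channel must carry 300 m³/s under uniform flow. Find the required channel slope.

With bottom width b = 5.9 m and side slope z = 1.5: A = (b + zy)y = (5.9 + 1.5×4.54)×4.54 = 57.7 m²; P = b + 2y√(1+z²) = 5.9 + 2×4.54×1.803 = 22.27 m.
Hydraulic radius R = A/P = 57.7/22.27 = 2.591 m.
From Manning's equation, S = [nQ / (1 A R^(2/3))]² = [0.038 × 300 / (1 × 57.7 × 2.591^(2/3))]² = 0.011.

S = 0.011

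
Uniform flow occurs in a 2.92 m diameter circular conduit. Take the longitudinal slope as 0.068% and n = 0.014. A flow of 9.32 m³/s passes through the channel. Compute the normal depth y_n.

Manning's equation rearranged: A R^(2/3) = nQ / (1·√S) = 0.014 × 9.32 / (√0.00068) = 5.004.
Try y = 2.44 m: A R^(2/3) = 5.52 — too large.
Try y = 1.57 m: A R^(2/3) = 3.065 — too small.
Try y = 2.21 m: A R^(2/3) = 5.003 — matches.

y_n = 2.21 m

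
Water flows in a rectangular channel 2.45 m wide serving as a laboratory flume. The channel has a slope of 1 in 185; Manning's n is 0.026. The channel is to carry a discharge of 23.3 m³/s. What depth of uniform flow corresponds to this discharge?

y_n = 3.58 m

Manning's equation rearranged: A R^(2/3) = nQ / (1·√S) = 0.026 × 23.3 / (√0.005405) = 8.24.
Trying y = 2.5 m: A R^(2/3) = 5.375 — short.
Trying y = 4.18 m: A R^(2/3) = 9.878 — over.
Trying y = 3.58 m: A R^(2/3) = 8.253 — close enough.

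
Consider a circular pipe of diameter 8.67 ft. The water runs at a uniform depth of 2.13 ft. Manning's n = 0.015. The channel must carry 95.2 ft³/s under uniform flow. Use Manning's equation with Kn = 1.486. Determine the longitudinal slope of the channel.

S = 0.00539

For a circular section of diameter D = 8.67 ft at depth y = 2.13 ft, the central angle is θ = 2 arccos(1 − 2y/D) = 2.074 rad. Then A = (D²/8)(θ − sin θ) = 11.26 ft² and P = Dθ/2 = 8.992 ft.
Hydraulic radius R = A/P = 11.26/8.992 = 1.252 ft.
From Manning's equation, S = [nQ / (1.486 A R^(2/3))]² = [0.015 × 95.2 / (1.486 × 11.26 × 1.252^(2/3))]² = 0.00539.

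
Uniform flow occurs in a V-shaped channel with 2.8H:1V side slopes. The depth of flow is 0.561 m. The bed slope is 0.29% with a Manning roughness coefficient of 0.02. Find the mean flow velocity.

For a triangular section with side slope z = 2.8: A = zy² = 2.8×0.561² = 0.8812 m²; P = 2y√(1+z²) = 2×0.561×2.973 = 3.336 m.
Hydraulic radius R = A/P = 0.8812/3.336 = 0.2642 m.
From Manning's equation, V = (1/n) R^(2/3) S^(1/2) = (1/0.02) × 0.2642^(2/3) × 0.0029^(1/2) = 1.11 m/s.

V = 1.11 m/s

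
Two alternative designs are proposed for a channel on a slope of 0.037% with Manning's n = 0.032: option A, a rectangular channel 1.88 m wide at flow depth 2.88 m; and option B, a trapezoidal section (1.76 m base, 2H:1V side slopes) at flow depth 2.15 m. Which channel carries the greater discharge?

Channel A: Flow area A = b·y = 1.88 × 2.88 = 5.414 m². Wetted perimeter P = b + 2y = 1.88 + 2×2.88 = 7.64 m. Hydraulic radius R = A/P = 5.414/7.64 = 0.7087 m. Q_A = (1/0.032)·5.414·0.7087^(2/3)·√0.00037 = 2.587 m³/s.
Channel B: With bottom width b = 1.76 m and side slope z = 2: A = (b + zy)y = (1.76 + 2×2.15)×2.15 = 13.03 m²; P = b + 2y√(1+z²) = 1.76 + 2×2.15×2.236 = 11.38 m. Hydraulic radius R = A/P = 13.03/11.38 = 1.145 m. Q_B = (1/0.032)·13.03·1.145^(2/3)·√0.00037 = 8.574 m³/s.
Q_A = 2.587 m³/s vs Q_B = 8.574 m³/s, so channel B carries more.

channel B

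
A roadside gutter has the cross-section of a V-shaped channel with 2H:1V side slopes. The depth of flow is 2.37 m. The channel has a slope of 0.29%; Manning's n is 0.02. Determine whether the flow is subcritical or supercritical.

subcritical

For a triangular section with side slope z = 2: A = zy² = 2×2.37² = 11.23 m²; P = 2y√(1+z²) = 2×2.37×2.236 = 10.6 m.
Hydraulic radius R = A/P = 11.23/10.6 = 1.06 m.
V = (1/n) R^(2/3) √S = (1/0.02) × 1.06^(2/3) × √0.0029 = 2.799 m/s. Hydraulic depth D_h = A/T = 11.23/9.48 = 1.185 m.
Froude number Fr = V/√(g·D_h) = 2.799/√(9.81×1.185) = 0.821, which is less than 1, so the flow is subcritical.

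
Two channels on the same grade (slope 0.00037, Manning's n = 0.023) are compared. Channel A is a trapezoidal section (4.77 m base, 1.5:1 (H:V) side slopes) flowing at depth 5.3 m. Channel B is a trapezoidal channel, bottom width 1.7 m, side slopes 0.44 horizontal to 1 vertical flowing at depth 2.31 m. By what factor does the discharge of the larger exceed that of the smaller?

Channel A: With bottom width b = 4.77 m and side slope z = 1.5: A = (b + zy)y = (4.77 + 1.5×5.3)×5.3 = 67.42 m²; P = b + 2y√(1+z²) = 4.77 + 2×5.3×1.803 = 23.88 m. Hydraulic radius R = A/P = 67.42/23.88 = 2.823 m. Q_A = (1/0.023)·67.42·2.823^(2/3)·√0.00037 = 112.6 m³/s.
Channel B: With bottom width b = 1.7 m and side slope z = 0.44: A = (b + zy)y = (1.7 + 0.44×2.31)×2.31 = 6.275 m²; P = b + 2y√(1+z²) = 1.7 + 2×2.31×1.093 = 6.747 m. Hydraulic radius R = A/P = 6.275/6.747 = 0.93 m. Q_B = (1/0.023)·6.275·0.93^(2/3)·√0.00037 = 5 m³/s.
The larger discharge is 112.6 m³/s and the smaller is 5 m³/s; the ratio is 22.5.

22.5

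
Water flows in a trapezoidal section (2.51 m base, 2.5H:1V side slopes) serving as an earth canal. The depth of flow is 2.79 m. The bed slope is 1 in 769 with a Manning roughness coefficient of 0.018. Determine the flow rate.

With bottom width b = 2.51 m and side slope z = 2.5: A = (b + zy)y = (2.51 + 2.5×2.79)×2.79 = 26.46 m²; P = b + 2y√(1+z²) = 2.51 + 2×2.79×2.693 = 17.53 m.
Hydraulic radius R = A/P = 26.46/17.53 = 1.509 m.
Manning's equation: Q = (1/n) A R^(2/3) S^(1/2) = (1/0.018) × 26.46 × 1.509^(2/3) × 0.0013^(1/2) = 69.8 m³/s.

Q = 69.8 m³/s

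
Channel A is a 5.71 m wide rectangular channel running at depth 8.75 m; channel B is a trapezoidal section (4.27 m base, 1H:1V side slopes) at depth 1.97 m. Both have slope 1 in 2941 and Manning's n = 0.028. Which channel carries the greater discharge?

Channel A: Flow area A = b·y = 5.71 × 8.75 = 49.96 m². Wetted perimeter P = b + 2y = 5.71 + 2×8.75 = 23.21 m. Hydraulic radius R = A/P = 49.96/23.21 = 2.153 m. Q_A = (1/0.028)·49.96·2.153^(2/3)·√0.00034 = 54.86 m³/s.
Channel B: With bottom width b = 4.27 m and side slope z = 1: A = (b + zy)y = (4.27 + 1×1.97)×1.97 = 12.29 m²; P = b + 2y√(1+z²) = 4.27 + 2×1.97×1.414 = 9.842 m. Hydraulic radius R = A/P = 12.29/9.842 = 1.249 m. Q_B = (1/0.028)·12.29·1.249^(2/3)·√0.00034 = 9.389 m³/s.
Q_A = 54.86 m³/s vs Q_B = 9.389 m³/s, so channel A carries more.

channel A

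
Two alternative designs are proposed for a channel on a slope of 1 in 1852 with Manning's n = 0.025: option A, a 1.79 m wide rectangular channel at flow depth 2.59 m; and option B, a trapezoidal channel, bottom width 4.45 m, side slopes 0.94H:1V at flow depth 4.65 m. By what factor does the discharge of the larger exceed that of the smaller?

Channel A: Flow area A = b·y = 1.79 × 2.59 = 4.636 m². Wetted perimeter P = b + 2y = 1.79 + 2×2.59 = 6.97 m. Hydraulic radius R = A/P = 4.636/6.97 = 0.6652 m. Q_A = (1/0.025)·4.636·0.6652^(2/3)·√0.00054 = 3.284 m³/s.
Channel B: With bottom width b = 4.45 m and side slope z = 0.94: A = (b + zy)y = (4.45 + 0.94×4.65)×4.65 = 41.02 m²; P = b + 2y√(1+z²) = 4.45 + 2×4.65×1.372 = 17.21 m. Hydraulic radius R = A/P = 41.02/17.21 = 2.383 m. Q_B = (1/0.025)·41.02·2.383^(2/3)·√0.00054 = 68.02 m³/s.
The larger discharge is 68.02 m³/s and the smaller is 3.284 m³/s; the ratio is 20.7.

20.7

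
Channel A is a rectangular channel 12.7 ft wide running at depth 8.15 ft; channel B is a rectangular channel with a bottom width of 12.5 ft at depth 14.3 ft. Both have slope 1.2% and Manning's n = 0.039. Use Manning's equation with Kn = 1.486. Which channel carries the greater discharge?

channel B

Channel A: Flow area A = b·y = 12.7 × 8.15 = 103.5 ft². Wetted perimeter P = b + 2y = 12.7 + 2×8.15 = 29 ft. Hydraulic radius R = A/P = 103.5/29 = 3.569 ft. Q_A = (1.486/0.039)·103.5·3.569^(2/3)·√0.012 = 1009 ft³/s.
Channel B: Flow area A = b·y = 12.5 × 14.3 = 178.8 ft². Wetted perimeter P = b + 2y = 12.5 + 2×14.3 = 41.1 ft. Hydraulic radius R = A/P = 178.8/41.1 = 4.349 ft. Q_B = (1.486/0.039)·178.8·4.349^(2/3)·√0.012 = 1988 ft³/s.
Q_A = 1009 ft³/s vs Q_B = 1988 ft³/s, so channel B carries more.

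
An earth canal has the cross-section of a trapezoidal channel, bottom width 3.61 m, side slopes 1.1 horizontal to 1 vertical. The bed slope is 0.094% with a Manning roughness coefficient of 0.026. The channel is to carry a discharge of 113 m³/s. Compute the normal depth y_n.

y_n = 5.34 m

Manning's equation rearranged: A R^(2/3) = nQ / (1·√S) = 0.026 × 113 / (√0.00094) = 95.83.
At y = 4.34 m: A R^(2/3) = 61.61 — too small.
At y = 5.81 m: A R^(2/3) = 114.9 — too large.
At y = 5.34 m: A R^(2/3) = 95.73 — ≈ 95.83.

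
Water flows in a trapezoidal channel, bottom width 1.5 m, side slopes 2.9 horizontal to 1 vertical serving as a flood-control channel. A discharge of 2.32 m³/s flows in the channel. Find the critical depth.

y_c = 0.464 m

At critical depth, Q² T / (g A³) = 1, i.e. A³/T = Q²/g = 2.32²/9.81 = 0.5487.
At y = 0.397 m: A³/T = 0.3067 — low.
At y = 0.52 m: A³/T = 0.8474 — high.
At y = 0.464 m: A³/T = 0.5492 — matches.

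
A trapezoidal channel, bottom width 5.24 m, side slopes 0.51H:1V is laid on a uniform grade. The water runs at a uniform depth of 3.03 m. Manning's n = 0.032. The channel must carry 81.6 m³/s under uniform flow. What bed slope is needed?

With bottom width b = 5.24 m and side slope z = 0.51: A = (b + zy)y = (5.24 + 0.51×3.03)×3.03 = 20.56 m²; P = b + 2y√(1+z²) = 5.24 + 2×3.03×1.123 = 12.04 m.
Hydraulic radius R = A/P = 20.56/12.04 = 1.707 m.
From Manning's equation, S = [nQ / (1 A R^(2/3))]² = [0.032 × 81.6 / (1 × 20.56 × 1.707^(2/3))]² = 0.00791.

S = 0.00791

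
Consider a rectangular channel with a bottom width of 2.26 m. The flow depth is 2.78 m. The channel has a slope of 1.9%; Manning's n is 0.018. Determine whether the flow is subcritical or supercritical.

Flow area A = b·y = 2.26 × 2.78 = 6.283 m². Wetted perimeter P = b + 2y = 2.26 + 2×2.78 = 7.82 m.
Hydraulic radius R = A/P = 6.283/7.82 = 0.8034 m.
V = (1/n) R^(2/3) √S = (1/0.018) × 0.8034^(2/3) × √0.019 = 6.618 m/s. Hydraulic depth D_h = A/T = 6.283/2.26 = 2.78 m.
Froude number Fr = V/√(g·D_h) = 6.618/√(9.81×2.78) = 1.27, which is greater than 1, so the flow is supercritical.

supercritical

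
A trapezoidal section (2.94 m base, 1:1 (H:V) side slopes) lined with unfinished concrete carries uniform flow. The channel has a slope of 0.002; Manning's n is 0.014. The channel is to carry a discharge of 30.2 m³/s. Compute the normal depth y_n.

Manning's equation rearranged: A R^(2/3) = nQ / (1·√S) = 0.014 × 30.2 / (√0.002) = 9.454.
At y = 2.2 m: A R^(2/3) = 13.01 — high.
At y = 1.31 m: A R^(2/3) = 4.948 — low.
At y = 1.86 m: A R^(2/3) = 9.448 — close enough.

y_n = 1.86 m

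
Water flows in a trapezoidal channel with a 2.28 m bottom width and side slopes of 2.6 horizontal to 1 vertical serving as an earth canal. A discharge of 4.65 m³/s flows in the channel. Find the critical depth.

At critical depth, Q² T / (g A³) = 1, i.e. A³/T = Q²/g = 4.65²/9.81 = 2.204.
Try y = 0.505 m: A³/T = 1.218 — too small.
Try y = 0.596 m: A³/T = 2.21 — ≈ 2.204.

y_c = 0.596 m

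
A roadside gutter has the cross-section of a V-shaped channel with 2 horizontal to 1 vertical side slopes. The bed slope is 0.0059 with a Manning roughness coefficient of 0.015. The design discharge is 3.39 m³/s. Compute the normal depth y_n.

Manning's equation rearranged: A R^(2/3) = nQ / (1·√S) = 0.015 × 3.39 / (√0.0059) = 0.662.
Trying y = 0.596 m: A R^(2/3) = 0.2942 — low.
Trying y = 0.926 m: A R^(2/3) = 0.9528 — high.
Trying y = 0.808 m: A R^(2/3) = 0.6624 — ≈ 0.662.

y_n = 0.808 m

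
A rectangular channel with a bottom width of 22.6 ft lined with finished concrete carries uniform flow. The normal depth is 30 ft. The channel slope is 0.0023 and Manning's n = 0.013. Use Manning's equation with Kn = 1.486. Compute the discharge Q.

Q = 15100 ft³/s

Flow area A = b·y = 22.6 × 30 = 678 ft². Wetted perimeter P = b + 2y = 22.6 + 2×30 = 82.6 ft.
Hydraulic radius R = A/P = 678/82.6 = 8.208 ft.
Manning's equation: Q = (1.486/n) A R^(2/3) S^(1/2) = (1.486/0.013) × 678 × 8.208^(2/3) × 0.0023^(1/2) = 15100 ft³/s.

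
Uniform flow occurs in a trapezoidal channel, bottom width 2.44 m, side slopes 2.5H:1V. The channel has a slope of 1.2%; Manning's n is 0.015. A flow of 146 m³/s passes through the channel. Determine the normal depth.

y_n = 2.2 m

Manning's equation rearranged: A R^(2/3) = nQ / (1·√S) = 0.015 × 146 / (√0.012) = 19.99.
Try y = 1.61 m: A R^(2/3) = 9.966 — too small.
Try y = 2.42 m: A R^(2/3) = 24.82 — too large.
Try y = 2.2 m: A R^(2/3) = 19.97 — matches.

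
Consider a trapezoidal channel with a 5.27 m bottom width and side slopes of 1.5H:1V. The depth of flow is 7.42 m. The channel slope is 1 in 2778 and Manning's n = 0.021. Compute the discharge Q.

With bottom width b = 5.27 m and side slope z = 1.5: A = (b + zy)y = (5.27 + 1.5×7.42)×7.42 = 121.7 m²; P = b + 2y√(1+z²) = 5.27 + 2×7.42×1.803 = 32.02 m.
Hydraulic radius R = A/P = 121.7/32.02 = 3.8 m.
Manning's equation: Q = (1/n) A R^(2/3) S^(1/2) = (1/0.021) × 121.7 × 3.8^(2/3) × 0.00036^(1/2) = 268 m³/s.

Q = 268 m³/s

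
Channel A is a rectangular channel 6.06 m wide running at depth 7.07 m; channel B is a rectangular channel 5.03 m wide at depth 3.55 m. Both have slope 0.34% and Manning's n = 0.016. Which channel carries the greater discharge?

Channel A: Flow area A = b·y = 6.06 × 7.07 = 42.84 m². Wetted perimeter P = b + 2y = 6.06 + 2×7.07 = 20.2 m. Hydraulic radius R = A/P = 42.84/20.2 = 2.121 m. Q_A = (1/0.016)·42.84·2.121^(2/3)·√0.0034 = 257.8 m³/s.
Channel B: Flow area A = b·y = 5.03 × 3.55 = 17.86 m². Wetted perimeter P = b + 2y = 5.03 + 2×3.55 = 12.13 m. Hydraulic radius R = A/P = 17.86/12.13 = 1.472 m. Q_B = (1/0.016)·17.86·1.472^(2/3)·√0.0034 = 84.21 m³/s.
Q_A = 257.8 m³/s vs Q_B = 84.21 m³/s, so channel A carries more.

channel A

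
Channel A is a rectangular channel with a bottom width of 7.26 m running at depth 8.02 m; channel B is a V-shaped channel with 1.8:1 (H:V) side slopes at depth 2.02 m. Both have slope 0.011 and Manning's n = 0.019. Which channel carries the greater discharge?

channel A

Channel A: Flow area A = b·y = 7.26 × 8.02 = 58.23 m². Wetted perimeter P = b + 2y = 7.26 + 2×8.02 = 23.3 m. Hydraulic radius R = A/P = 58.23/23.3 = 2.499 m. Q_A = (1/0.019)·58.23·2.499^(2/3)·√0.011 = 591.9 m³/s.
Channel B: For a triangular section with side slope z = 1.8: A = zy² = 1.8×2.02² = 7.345 m²; P = 2y√(1+z²) = 2×2.02×2.059 = 8.319 m. Hydraulic radius R = A/P = 7.345/8.319 = 0.8829 m. Q_B = (1/0.019)·7.345·0.8829^(2/3)·√0.011 = 37.31 m³/s.
Q_A = 591.9 m³/s vs Q_B = 37.31 m³/s, so channel A carries more.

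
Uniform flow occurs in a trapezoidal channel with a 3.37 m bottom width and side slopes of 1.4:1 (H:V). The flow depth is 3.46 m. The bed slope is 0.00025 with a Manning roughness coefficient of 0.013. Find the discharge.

Q = 52.3 m³/s

With bottom width b = 3.37 m and side slope z = 1.4: A = (b + zy)y = (3.37 + 1.4×3.46)×3.46 = 28.42 m²; P = b + 2y√(1+z²) = 3.37 + 2×3.46×1.72 = 15.28 m.
Hydraulic radius R = A/P = 28.42/15.28 = 1.861 m.
Manning's equation: Q = (1/n) A R^(2/3) S^(1/2) = (1/0.013) × 28.42 × 1.861^(2/3) × 0.00025^(1/2) = 52.3 m³/s.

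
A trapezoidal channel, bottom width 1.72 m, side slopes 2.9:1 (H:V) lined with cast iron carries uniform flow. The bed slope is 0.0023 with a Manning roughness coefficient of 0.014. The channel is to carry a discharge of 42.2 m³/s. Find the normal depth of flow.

y_n = 1.8 m

Manning's equation rearranged: A R^(2/3) = nQ / (1·√S) = 0.014 × 42.2 / (√0.0023) = 12.32.
Trying y = 1.46 m: A R^(2/3) = 7.579 — short.
Trying y = 2.17 m: A R^(2/3) = 19.16 — over.
Trying y = 1.8 m: A R^(2/3) = 12.31 — matches.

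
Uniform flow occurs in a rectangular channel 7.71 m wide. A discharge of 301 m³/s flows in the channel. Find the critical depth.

y_c = 5.38 m

For a rectangular channel, critical depth y_c = (q²/g)^(1/3) where q = Q/b = 301/7.71 = 39.04 m²/s.
So y_c = (39.04²/9.81)^(1/3) = 5.38 m.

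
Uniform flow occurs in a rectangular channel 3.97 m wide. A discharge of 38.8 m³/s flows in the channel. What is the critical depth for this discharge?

For a rectangular channel, critical depth y_c = (q²/g)^(1/3) where q = Q/b = 38.8/3.97 = 9.773 m²/s.
So y_c = (9.773²/9.81)^(1/3) = 2.14 m.

y_c = 2.14 m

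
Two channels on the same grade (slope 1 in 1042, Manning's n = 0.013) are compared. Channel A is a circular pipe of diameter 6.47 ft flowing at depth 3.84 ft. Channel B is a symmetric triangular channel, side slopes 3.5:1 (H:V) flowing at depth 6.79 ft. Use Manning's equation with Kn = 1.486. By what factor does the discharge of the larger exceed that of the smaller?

Channel A: For a circular section of diameter D = 6.47 ft at depth y = 3.84 ft, the central angle is θ = 2 arccos(1 − 2y/D) = 3.518 rad. Then A = (D²/8)(θ − sin θ) = 20.33 ft² and P = Dθ/2 = 11.38 ft. Hydraulic radius R = A/P = 20.33/11.38 = 1.786 ft. Q_A = (1.486/0.013)·20.33·1.786^(2/3)·√0.0009597 = 106 ft³/s.
Channel B: For a triangular section with side slope z = 3.5: A = zy² = 3.5×6.79² = 161.4 ft²; P = 2y√(1+z²) = 2×6.79×3.64 = 49.43 ft. Hydraulic radius R = A/P = 161.4/49.43 = 3.264 ft. Q_B = (1.486/0.013)·161.4·3.264^(2/3)·√0.0009597 = 1257 ft³/s.
The larger discharge is 1257 ft³/s and the smaller is 106 ft³/s; the ratio is 11.9.

11.9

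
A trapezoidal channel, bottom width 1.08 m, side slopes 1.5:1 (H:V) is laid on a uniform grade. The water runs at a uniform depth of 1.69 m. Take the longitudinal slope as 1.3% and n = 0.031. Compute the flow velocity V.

V = 3.3 m/s

With bottom width b = 1.08 m and side slope z = 1.5: A = (b + zy)y = (1.08 + 1.5×1.69)×1.69 = 6.109 m²; P = b + 2y√(1+z²) = 1.08 + 2×1.69×1.803 = 7.173 m.
Hydraulic radius R = A/P = 6.109/7.173 = 0.8517 m.
From Manning's equation, V = (1/n) R^(2/3) S^(1/2) = (1/0.031) × 0.8517^(2/3) × 0.013^(1/2) = 3.3 m/s.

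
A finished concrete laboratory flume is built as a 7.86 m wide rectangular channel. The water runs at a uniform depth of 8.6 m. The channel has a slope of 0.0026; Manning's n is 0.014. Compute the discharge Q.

Q = 477 m³/s

Flow area A = b·y = 7.86 × 8.6 = 67.6 m². Wetted perimeter P = b + 2y = 7.86 + 2×8.6 = 25.06 m.
Hydraulic radius R = A/P = 67.6/25.06 = 2.697 m.
Manning's equation: Q = (1/n) A R^(2/3) S^(1/2) = (1/0.014) × 67.6 × 2.697^(2/3) × 0.0026^(1/2) = 477 m³/s.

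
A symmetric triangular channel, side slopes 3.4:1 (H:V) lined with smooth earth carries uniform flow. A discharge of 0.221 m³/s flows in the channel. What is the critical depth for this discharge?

At critical depth, Q² T / (g A³) = 1, i.e. A³/T = Q²/g = 0.221²/9.81 = 0.004979.
Trying y = 0.271 m: A³/T = 0.008448 — too large.
Trying y = 0.191 m: A³/T = 0.001469 — too small.
Trying y = 0.244 m: A³/T = 0.004999 — matches.

y_c = 0.244 m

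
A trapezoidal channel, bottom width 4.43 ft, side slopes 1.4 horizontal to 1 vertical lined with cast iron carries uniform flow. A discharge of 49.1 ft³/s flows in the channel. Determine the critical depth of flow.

y_c = 1.35 ft

At critical depth, Q² T / (g A³) = 1, i.e. A³/T = Q²/g = 49.1²/32.2 = 74.87.
At y = 1.65 ft: A³/T = 152 — high.
At y = 1.21 ft: A³/T = 52.04 — low.
At y = 1.35 ft: A³/T = 75.65 — matches.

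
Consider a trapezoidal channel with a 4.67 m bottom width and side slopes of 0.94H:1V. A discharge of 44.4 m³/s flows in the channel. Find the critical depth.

y_c = 1.84 m

At critical depth, Q² T / (g A³) = 1, i.e. A³/T = Q²/g = 44.4²/9.81 = 201.
At y = 1.27 m: A³/T = 58.52 — short.
At y = 2.09 m: A³/T = 310 — over.
At y = 1.84 m: A³/T = 200.8 — close enough.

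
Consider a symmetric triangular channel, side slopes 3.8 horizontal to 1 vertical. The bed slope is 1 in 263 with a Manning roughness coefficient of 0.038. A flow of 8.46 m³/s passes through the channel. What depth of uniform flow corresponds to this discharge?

Manning's equation rearranged: A R^(2/3) = nQ / (1·√S) = 0.038 × 8.46 / (√0.003802) = 5.214.
At y = 1.1 m: A R^(2/3) = 3.018 — low.
At y = 1.65 m: A R^(2/3) = 8.899 — high.
At y = 1.35 m: A R^(2/3) = 5.211 — close enough.

y_n = 1.35 m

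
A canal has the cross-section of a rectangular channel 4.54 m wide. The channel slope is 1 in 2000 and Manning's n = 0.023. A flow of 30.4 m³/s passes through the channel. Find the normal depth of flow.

Manning's equation rearranged: A R^(2/3) = nQ / (1·√S) = 0.023 × 30.4 / (√0.0005) = 31.27.
At y = 6.49 m: A R^(2/3) = 41.67 — high.
At y = 3.87 m: A R^(2/3) = 22.31 — low.
At y = 5.1 m: A R^(2/3) = 31.29 — ≈ 31.27.

y_n = 5.1 m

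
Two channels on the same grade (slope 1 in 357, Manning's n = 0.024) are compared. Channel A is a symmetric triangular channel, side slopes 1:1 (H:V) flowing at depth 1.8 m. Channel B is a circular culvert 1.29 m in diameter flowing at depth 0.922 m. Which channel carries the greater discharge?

Channel A: For a triangular section with side slope z = 1: A = zy² = 1×1.8² = 3.24 m²; P = 2y√(1+z²) = 2×1.8×1.414 = 5.091 m. Hydraulic radius R = A/P = 3.24/5.091 = 0.6364 m. Q_A = (1/0.024)·3.24·0.6364^(2/3)·√0.002801 = 5.286 m³/s.
Channel B: For a circular section of diameter D = 1.29 m at depth y = 0.922 m, the central angle is θ = 2 arccos(1 − 2y/D) = 4.029 rad. Then A = (D²/8)(θ − sin θ) = 0.9995 m² and P = Dθ/2 = 2.599 m. Hydraulic radius R = A/P = 0.9995/2.599 = 0.3846 m. Q_B = (1/0.024)·0.9995·0.3846^(2/3)·√0.002801 = 1.166 m³/s.
Q_A = 5.286 m³/s vs Q_B = 1.166 m³/s, so channel A carries more.

channel A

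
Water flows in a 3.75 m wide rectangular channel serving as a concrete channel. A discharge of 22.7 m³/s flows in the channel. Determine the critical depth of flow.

For a rectangular channel, critical depth y_c = (q²/g)^(1/3) where q = Q/b = 22.7/3.75 = 6.053 m²/s.
So y_c = (6.053²/9.81)^(1/3) = 1.55 m.

y_c = 1.55 m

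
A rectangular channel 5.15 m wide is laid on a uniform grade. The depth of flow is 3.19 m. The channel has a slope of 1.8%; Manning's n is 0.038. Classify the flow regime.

subcritical

Flow area A = b·y = 5.15 × 3.19 = 16.43 m². Wetted perimeter P = b + 2y = 5.15 + 2×3.19 = 11.53 m.
Hydraulic radius R = A/P = 16.43/11.53 = 1.425 m.
V = (1/n) R^(2/3) √S = (1/0.038) × 1.425^(2/3) × √0.018 = 4.471 m/s. Hydraulic depth D_h = A/T = 16.43/5.15 = 3.19 m.
Froude number Fr = V/√(g·D_h) = 4.471/√(9.81×3.19) = 0.799, which is less than 1, so the flow is subcritical.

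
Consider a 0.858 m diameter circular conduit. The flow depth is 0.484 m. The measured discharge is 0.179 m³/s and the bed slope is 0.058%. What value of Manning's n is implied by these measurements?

n = 0.017

For a circular section of diameter D = 0.858 m at depth y = 0.484 m, the central angle is θ = 2 arccos(1 − 2y/D) = 3.399 rad. Then A = (D²/8)(θ − sin θ) = 0.3362 m² and P = Dθ/2 = 1.458 m.
Hydraulic radius R = A/P = 0.3362/1.458 = 0.2305 m.
Rearranging Manning's equation: n = (1/Q) A R^(2/3) S^(1/2) = (1/0.179) × 0.3362 × 0.2305^(2/3) × √0.00058 = 0.017.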